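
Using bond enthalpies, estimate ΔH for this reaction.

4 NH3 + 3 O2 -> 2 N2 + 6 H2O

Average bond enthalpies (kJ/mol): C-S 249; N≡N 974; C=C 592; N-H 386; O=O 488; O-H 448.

ΔH ≈ −1228 kJ

Bonds broken (reactants):
  N-H: 12 × 386 = 4632
  O=O: 3 × 488 = 1464
  Σ(broken) = 6096 kJ
Bonds formed (products):
  N≡N: 2 × 974 = 1948
  O-H: 12 × 448 = 5376
  Σ(formed) = 7324 kJ
ΔH = Σ(broken) − Σ(formed) = 6096 − 7324 = −1228 kJ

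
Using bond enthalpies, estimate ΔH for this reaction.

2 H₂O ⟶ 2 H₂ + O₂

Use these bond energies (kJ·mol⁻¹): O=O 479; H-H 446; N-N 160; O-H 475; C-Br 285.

Bonds broken (reactants):
  O-H: 4 × 475 = 1900
  Σ(broken) = 1900 kJ
Bonds formed (products):
  H-H: 2 × 446 = 892
  O=O: 1 × 479 = 479
  Σ(formed) = 1371 kJ
ΔH = Σ(broken) − Σ(formed) = 1900 − 1371 = +529 kJ

ΔH ≈ +529 kJ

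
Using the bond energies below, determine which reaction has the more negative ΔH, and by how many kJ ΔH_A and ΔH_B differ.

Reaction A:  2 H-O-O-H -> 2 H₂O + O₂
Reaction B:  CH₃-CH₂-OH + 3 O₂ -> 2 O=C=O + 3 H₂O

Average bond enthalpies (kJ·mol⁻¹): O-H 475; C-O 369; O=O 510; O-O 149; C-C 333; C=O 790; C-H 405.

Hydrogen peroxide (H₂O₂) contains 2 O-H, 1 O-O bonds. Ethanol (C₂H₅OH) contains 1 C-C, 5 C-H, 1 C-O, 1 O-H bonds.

Reaction A:
  Bonds broken (reactants):
    O-H: 4 × 475 = 1900
    O-O: 2 × 149 = 298
    Σ(broken) = 2198 kJ
  Bonds formed (products):
    O-H: 4 × 475 = 1900
    O=O: 1 × 510 = 510
    Σ(formed) = 2410 kJ
  ΔH_A = 2198 − 2410 = −212 kJ
Reaction B:
  Bonds broken (reactants):
    C-C: 1 × 333 = 333
    C-H: 5 × 405 = 2025
    C-O: 1 × 369 = 369
    O-H: 1 × 475 = 475
    O=O: 3 × 510 = 1530
    Σ(broken) = 4732 kJ
  Bonds formed (products):
    C=O: 4 × 790 = 3160
    O-H: 6 × 475 = 2850
    Σ(formed) = 6010 kJ
  ΔH_B = 4732 − 6010 = −1278 kJ
ΔH_A − ΔH_B = +1066 kJ, so reaction B has the more negative ΔH; |ΔH_A − ΔH_B| = 1066 kJ.

Reaction B, by 1066 kJ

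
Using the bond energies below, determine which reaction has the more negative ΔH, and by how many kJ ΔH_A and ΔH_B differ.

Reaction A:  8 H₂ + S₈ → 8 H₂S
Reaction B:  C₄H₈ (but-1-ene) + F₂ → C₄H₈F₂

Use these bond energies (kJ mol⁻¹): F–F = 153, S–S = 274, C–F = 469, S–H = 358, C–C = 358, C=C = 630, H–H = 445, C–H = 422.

Reaction B, by 537 kJ

Reaction A:
  Bonds broken (reactants):
    H–H: 8 × 445 = 3560
    S–S: 8 × 274 = 2192
    Σ(broken) = 5752 kJ
  Bonds formed (products):
    S–H: 16 × 358 = 5728
    Σ(formed) = 5728 kJ
  ΔH_A = 5752 − 5728 = +24 kJ
Reaction B:
  Bonds broken (reactants):
    C–C: 2 × 358 = 716
    C–H: 8 × 422 = 3376
    C=C: 1 × 630 = 630
    F–F: 1 × 153 = 153
    Σ(broken) = 4875 kJ
  Bonds formed (products):
    C–C: 3 × 358 = 1074
    C–F: 2 × 469 = 938
    C–H: 8 × 422 = 3376
    Σ(formed) = 5388 kJ
  ΔH_B = 4875 − 5388 = −513 kJ
ΔH_A − ΔH_B = +537 kJ, so reaction B has the more negative ΔH; |ΔH_A − ΔH_B| = 537 kJ.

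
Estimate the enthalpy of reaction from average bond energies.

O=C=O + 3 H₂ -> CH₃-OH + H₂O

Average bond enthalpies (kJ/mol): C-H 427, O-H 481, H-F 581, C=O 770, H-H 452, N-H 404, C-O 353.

ΔH ≈ −181 kJ

Bonds broken (reactants):
  C=O: 2 × 770 = 1540
  H-H: 3 × 452 = 1356
  Σ(broken) = 2896 kJ
Bonds formed (products):
  C-H: 3 × 427 = 1281
  C-O: 1 × 353 = 353
  O-H: 3 × 481 = 1443
  Σ(formed) = 3077 kJ
ΔH = Σ(broken) − Σ(formed) = 2896 − 3077 = −181 kJ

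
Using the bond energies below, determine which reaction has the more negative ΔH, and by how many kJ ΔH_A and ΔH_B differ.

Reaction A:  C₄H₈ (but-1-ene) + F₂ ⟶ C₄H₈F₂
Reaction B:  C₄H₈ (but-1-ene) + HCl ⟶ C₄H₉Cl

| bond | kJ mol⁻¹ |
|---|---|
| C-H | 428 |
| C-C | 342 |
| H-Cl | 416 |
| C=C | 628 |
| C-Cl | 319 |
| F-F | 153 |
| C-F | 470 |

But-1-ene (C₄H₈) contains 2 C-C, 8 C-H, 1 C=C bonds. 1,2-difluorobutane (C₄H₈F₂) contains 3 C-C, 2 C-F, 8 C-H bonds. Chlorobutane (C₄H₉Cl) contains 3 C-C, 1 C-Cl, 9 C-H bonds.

Reaction A:
  Bonds broken (reactants):
    C-C: 2 × 342 = 684
    C-H: 8 × 428 = 3424
    C=C: 1 × 628 = 628
    F-F: 1 × 153 = 153
    Σ(broken) = 4889 kJ
  Bonds formed (products):
    C-C: 3 × 342 = 1026
    C-F: 2 × 470 = 940
    C-H: 8 × 428 = 3424
    Σ(formed) = 5390 kJ
  ΔH_A = 4889 − 5390 = −501 kJ
Reaction B:
  Bonds broken (reactants):
    C-C: 2 × 342 = 684
    C-H: 8 × 428 = 3424
    C=C: 1 × 628 = 628
    H-Cl: 1 × 416 = 416
    Σ(broken) = 5152 kJ
  Bonds formed (products):
    C-C: 3 × 342 = 1026
    C-Cl: 1 × 319 = 319
    C-H: 9 × 428 = 3852
    Σ(formed) = 5197 kJ
  ΔH_B = 5152 − 5197 = −45 kJ
ΔH_A − ΔH_B = −456 kJ, so reaction A has the more negative ΔH; |ΔH_A − ΔH_B| = 456 kJ.

Reaction A, by 456 kJ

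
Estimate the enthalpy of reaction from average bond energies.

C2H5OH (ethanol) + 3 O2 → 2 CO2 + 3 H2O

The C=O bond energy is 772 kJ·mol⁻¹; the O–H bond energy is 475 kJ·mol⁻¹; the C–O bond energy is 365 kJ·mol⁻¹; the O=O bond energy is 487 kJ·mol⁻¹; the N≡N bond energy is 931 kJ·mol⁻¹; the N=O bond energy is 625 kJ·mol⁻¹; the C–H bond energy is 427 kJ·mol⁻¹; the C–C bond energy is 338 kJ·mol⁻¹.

Bonds broken (reactants):
  C–C: 1 × 338 = 338
  C–H: 5 × 427 = 2135
  C–O: 1 × 365 = 365
  O–H: 1 × 475 = 475
  O=O: 3 × 487 = 1461
  Σ(broken) = 4774 kJ
Bonds formed (products):
  C=O: 4 × 772 = 3088
  O–H: 6 × 475 = 2850
  Σ(formed) = 5938 kJ
ΔH = Σ(broken) − Σ(formed) = 4774 − 5938 = −1164 kJ

ΔH ≈ −1164 kJ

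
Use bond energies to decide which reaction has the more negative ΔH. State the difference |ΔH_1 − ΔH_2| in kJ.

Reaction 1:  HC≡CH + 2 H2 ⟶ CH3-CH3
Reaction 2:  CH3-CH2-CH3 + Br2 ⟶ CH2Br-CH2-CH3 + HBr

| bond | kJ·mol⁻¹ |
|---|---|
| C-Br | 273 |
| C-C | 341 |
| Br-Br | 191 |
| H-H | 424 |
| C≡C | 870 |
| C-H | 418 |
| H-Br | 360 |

Reaction 1:
  Bonds broken (reactants):
    C≡C: 1 × 870 = 870
    C-H: 2 × 418 = 836
    H-H: 2 × 424 = 848
    Σ(broken) = 2554 kJ
  Bonds formed (products):
    C-C: 1 × 341 = 341
    C-H: 6 × 418 = 2508
    Σ(formed) = 2849 kJ
  ΔH_1 = 2554 − 2849 = −295 kJ
Reaction 2:
  Bonds broken (reactants):
    Br-Br: 1 × 191 = 191
    C-C: 2 × 341 = 682
    C-H: 8 × 418 = 3344
    Σ(broken) = 4217 kJ
  Bonds formed (products):
    C-Br: 1 × 273 = 273
    C-C: 2 × 341 = 682
    C-H: 7 × 418 = 2926
    H-Br: 1 × 360 = 360
    Σ(formed) = 4241 kJ
  ΔH_2 = 4217 − 4241 = −24 kJ
ΔH_1 − ΔH_2 = −271 kJ, so reaction 1 has the more negative ΔH; |ΔH_1 − ΔH_2| = 271 kJ.

Reaction 1, by 271 kJ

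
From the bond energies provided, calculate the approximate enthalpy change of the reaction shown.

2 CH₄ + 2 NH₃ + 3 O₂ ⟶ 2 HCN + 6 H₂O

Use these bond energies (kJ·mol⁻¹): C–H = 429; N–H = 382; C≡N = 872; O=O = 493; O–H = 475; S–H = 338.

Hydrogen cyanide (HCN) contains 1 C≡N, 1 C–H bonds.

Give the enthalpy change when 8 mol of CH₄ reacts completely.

ΔH = −4396 kJ

Bonds broken (reactants):
  C–H: 8 × 429 = 3432
  N–H: 6 × 382 = 2292
  O=O: 3 × 493 = 1479
  Σ(broken) = 7203 kJ
Bonds formed (products):
  C≡N: 2 × 872 = 1744
  C–H: 2 × 429 = 858
  O–H: 12 × 475 = 5700
  Σ(formed) = 8302 kJ
ΔH = Σ(broken) − Σ(formed) = 7203 − 8302 = −1099 kJ
For 4× the reaction as written: 4 × (−1099) = −4396 kJ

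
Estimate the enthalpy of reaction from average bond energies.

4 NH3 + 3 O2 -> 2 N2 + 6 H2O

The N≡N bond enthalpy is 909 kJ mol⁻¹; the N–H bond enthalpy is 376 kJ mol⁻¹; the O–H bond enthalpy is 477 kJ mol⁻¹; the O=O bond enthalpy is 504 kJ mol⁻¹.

ΔH ≈ −1518 kJ

Bonds broken (reactants):
  N–H: 12 × 376 = 4512
  O=O: 3 × 504 = 1512
  Σ(broken) = 6024 kJ
Bonds formed (products):
  N≡N: 2 × 909 = 1818
  O–H: 12 × 477 = 5724
  Σ(formed) = 7542 kJ
ΔH = Σ(broken) − Σ(formed) = 6024 − 7542 = −1518 kJ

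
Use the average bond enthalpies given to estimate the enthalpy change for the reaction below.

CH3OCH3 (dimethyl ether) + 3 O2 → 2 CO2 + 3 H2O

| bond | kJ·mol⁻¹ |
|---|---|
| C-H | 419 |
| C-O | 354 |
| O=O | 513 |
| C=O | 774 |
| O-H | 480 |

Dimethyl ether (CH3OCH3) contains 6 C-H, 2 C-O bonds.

ΔH ≈ −1215 kJ

Bonds broken (reactants):
  C-H: 6 × 419 = 2514
  C-O: 2 × 354 = 708
  O=O: 3 × 513 = 1539
  Σ(broken) = 4761 kJ
Bonds formed (products):
  C=O: 4 × 774 = 3096
  O-H: 6 × 480 = 2880
  Σ(formed) = 5976 kJ
ΔH = Σ(broken) − Σ(formed) = 4761 − 5976 = −1215 kJ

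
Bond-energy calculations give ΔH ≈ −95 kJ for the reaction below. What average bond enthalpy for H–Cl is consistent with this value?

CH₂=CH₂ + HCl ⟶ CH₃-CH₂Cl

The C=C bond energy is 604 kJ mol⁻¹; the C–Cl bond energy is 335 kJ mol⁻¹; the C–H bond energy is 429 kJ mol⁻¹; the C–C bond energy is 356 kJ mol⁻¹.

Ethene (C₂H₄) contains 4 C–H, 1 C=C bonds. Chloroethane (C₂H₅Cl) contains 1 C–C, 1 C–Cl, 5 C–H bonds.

Let D be the H–Cl bond energy.
Σ(broken) = 4×429 + 1×604 + 1×D = 2320 + D
Σ(formed) = 1×356 + 1×335 + 5×429 = 2836
ΔH = Σ(broken) − Σ(formed) = (2320 + D) − (2836) = −516 + D
Setting this equal to −95 kJ gives D = 421 kJ/mol.

D(H–Cl) ≈ 421 kJ/mol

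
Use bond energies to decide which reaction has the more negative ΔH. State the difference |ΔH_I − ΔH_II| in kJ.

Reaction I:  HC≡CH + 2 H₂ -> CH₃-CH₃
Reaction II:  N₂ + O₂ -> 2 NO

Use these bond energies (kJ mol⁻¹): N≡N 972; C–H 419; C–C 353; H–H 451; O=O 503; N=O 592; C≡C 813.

Reaction I:
  Bonds broken (reactants):
    C≡C: 1 × 813 = 813
    C–H: 2 × 419 = 838
    H–H: 2 × 451 = 902
    Σ(broken) = 2553 kJ
  Bonds formed (products):
    C–C: 1 × 353 = 353
    C–H: 6 × 419 = 2514
    Σ(formed) = 2867 kJ
  ΔH_I = 2553 − 2867 = −314 kJ
Reaction II:
  Bonds broken (reactants):
    N≡N: 1 × 972 = 972
    O=O: 1 × 503 = 503
    Σ(broken) = 1475 kJ
  Bonds formed (products):
    N=O: 2 × 592 = 1184
    Σ(formed) = 1184 kJ
  ΔH_II = 1475 − 1184 = +291 kJ
ΔH_I − ΔH_II = −605 kJ, so reaction I has the more negative ΔH; |ΔH_I − ΔH_II| = 605 kJ.

Reaction I, by 605 kJ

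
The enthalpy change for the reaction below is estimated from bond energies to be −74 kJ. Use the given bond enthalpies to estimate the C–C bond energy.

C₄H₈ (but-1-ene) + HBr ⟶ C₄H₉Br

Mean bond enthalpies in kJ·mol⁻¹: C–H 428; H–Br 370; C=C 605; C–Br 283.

D(C–C) ≈ 338 kJ/mol

Let D be the C–C bond energy.
Σ(broken) = 2×D + 8×428 + 1×605 + 1×370 = 4399 + 2D
Σ(formed) = 1×283 + 3×D + 9×428 = 4135 + 3D
ΔH = Σ(broken) − Σ(formed) = (4399 + 2D) − (4135 + 3D) = +264 − D
Setting this equal to −74 kJ gives D = 338 kJ/mol.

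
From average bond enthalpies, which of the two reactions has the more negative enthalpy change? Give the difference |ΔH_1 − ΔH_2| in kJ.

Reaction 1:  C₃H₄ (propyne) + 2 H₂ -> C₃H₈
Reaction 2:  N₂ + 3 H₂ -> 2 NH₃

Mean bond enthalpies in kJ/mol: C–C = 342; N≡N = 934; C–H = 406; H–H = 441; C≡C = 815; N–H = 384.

Reaction 1, by 222 kJ

Reaction 1:
  Bonds broken (reactants):
    C≡C: 1 × 815 = 815
    C–C: 1 × 342 = 342
    C–H: 4 × 406 = 1624
    H–H: 2 × 441 = 882
    Σ(broken) = 3663 kJ
  Bonds formed (products):
    C–C: 2 × 342 = 684
    C–H: 8 × 406 = 3248
    Σ(formed) = 3932 kJ
  ΔH_1 = 3663 − 3932 = −269 kJ
Reaction 2:
  Bonds broken (reactants):
    H–H: 3 × 441 = 1323
    N≡N: 1 × 934 = 934
    Σ(broken) = 2257 kJ
  Bonds formed (products):
    N–H: 6 × 384 = 2304
    Σ(formed) = 2304 kJ
  ΔH_2 = 2257 − 2304 = −47 kJ
ΔH_1 − ΔH_2 = −222 kJ, so reaction 1 has the more negative ΔH; |ΔH_1 − ΔH_2| = 222 kJ.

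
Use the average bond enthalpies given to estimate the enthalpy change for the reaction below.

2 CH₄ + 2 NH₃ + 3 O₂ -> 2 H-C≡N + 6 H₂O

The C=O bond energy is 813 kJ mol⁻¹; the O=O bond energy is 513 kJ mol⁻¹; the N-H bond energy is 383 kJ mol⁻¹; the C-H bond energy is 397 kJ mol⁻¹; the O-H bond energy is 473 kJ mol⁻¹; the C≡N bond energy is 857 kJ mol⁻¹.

ΔH ≈ −1171 kJ

Bonds broken (reactants):
  C-H: 8 × 397 = 3176
  N-H: 6 × 383 = 2298
  O=O: 3 × 513 = 1539
  Σ(broken) = 7013 kJ
Bonds formed (products):
  C≡N: 2 × 857 = 1714
  C-H: 2 × 397 = 794
  O-H: 12 × 473 = 5676
  Σ(formed) = 8184 kJ
ΔH = Σ(broken) − Σ(formed) = 7013 − 8184 = −1171 kJ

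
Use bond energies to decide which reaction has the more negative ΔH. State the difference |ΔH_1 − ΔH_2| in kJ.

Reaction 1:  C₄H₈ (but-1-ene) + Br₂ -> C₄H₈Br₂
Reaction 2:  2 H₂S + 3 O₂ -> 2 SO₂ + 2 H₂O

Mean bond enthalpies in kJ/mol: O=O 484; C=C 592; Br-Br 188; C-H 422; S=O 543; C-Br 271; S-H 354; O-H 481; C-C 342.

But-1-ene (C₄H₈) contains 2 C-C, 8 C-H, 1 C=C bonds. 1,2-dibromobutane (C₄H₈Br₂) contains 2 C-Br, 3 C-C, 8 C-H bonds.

Reaction 2, by 1124 kJ

Reaction 1:
  Bonds broken (reactants):
    Br-Br: 1 × 188 = 188
    C-C: 2 × 342 = 684
    C-H: 8 × 422 = 3376
    C=C: 1 × 592 = 592
    Σ(broken) = 4840 kJ
  Bonds formed (products):
    C-Br: 2 × 271 = 542
    C-C: 3 × 342 = 1026
    C-H: 8 × 422 = 3376
    Σ(formed) = 4944 kJ
  ΔH_1 = 4840 − 4944 = −104 kJ
Reaction 2:
  Bonds broken (reactants):
    O=O: 3 × 484 = 1452
    S-H: 4 × 354 = 1416
    Σ(broken) = 2868 kJ
  Bonds formed (products):
    O-H: 4 × 481 = 1924
    S=O: 4 × 543 = 2172
    Σ(formed) = 4096 kJ
  ΔH_2 = 2868 − 4096 = −1228 kJ
ΔH_1 − ΔH_2 = +1124 kJ, so reaction 2 has the more negative ΔH; |ΔH_1 − ΔH_2| = 1124 kJ.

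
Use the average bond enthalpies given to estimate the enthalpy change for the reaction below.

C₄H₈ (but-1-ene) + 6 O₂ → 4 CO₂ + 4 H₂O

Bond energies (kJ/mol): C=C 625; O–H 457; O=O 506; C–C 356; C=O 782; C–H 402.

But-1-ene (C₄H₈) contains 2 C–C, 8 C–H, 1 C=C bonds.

Bonds broken (reactants):
  C–C: 2 × 356 = 712
  C–H: 8 × 402 = 3216
  C=C: 1 × 625 = 625
  O=O: 6 × 506 = 3036
  Σ(broken) = 7589 kJ
Bonds formed (products):
  C=O: 8 × 782 = 6256
  O–H: 8 × 457 = 3656
  Σ(formed) = 9912 kJ
ΔH = Σ(broken) − Σ(formed) = 7589 − 9912 = −2323 kJ

ΔH ≈ −2323 kJ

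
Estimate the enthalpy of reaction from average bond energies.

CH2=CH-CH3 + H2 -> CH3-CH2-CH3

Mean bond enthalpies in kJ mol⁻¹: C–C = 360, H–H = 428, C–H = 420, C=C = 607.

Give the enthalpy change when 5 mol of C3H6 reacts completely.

ΔH = −825 kJ

Bonds broken (reactants):
  C–C: 1 × 360 = 360
  C–H: 6 × 420 = 2520
  C=C: 1 × 607 = 607
  H–H: 1 × 428 = 428
  Σ(broken) = 3915 kJ
Bonds formed (products):
  C–C: 2 × 360 = 720
  C–H: 8 × 420 = 3360
  Σ(formed) = 4080 kJ
ΔH = Σ(broken) − Σ(formed) = 3915 − 4080 = −165 kJ
For 5× the reaction as written: 5 × (−165) = −825 kJ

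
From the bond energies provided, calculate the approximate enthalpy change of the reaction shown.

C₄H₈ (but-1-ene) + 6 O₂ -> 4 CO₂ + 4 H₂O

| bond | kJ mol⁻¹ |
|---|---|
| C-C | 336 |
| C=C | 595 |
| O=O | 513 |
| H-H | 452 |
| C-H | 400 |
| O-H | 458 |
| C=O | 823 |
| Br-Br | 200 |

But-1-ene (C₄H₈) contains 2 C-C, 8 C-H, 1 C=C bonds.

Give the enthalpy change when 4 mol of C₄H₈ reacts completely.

ΔH = −10812 kJ

Bonds broken (reactants):
  C-C: 2 × 336 = 672
  C-H: 8 × 400 = 3200
  C=C: 1 × 595 = 595
  O=O: 6 × 513 = 3078
  Σ(broken) = 7545 kJ
Bonds formed (products):
  C=O: 8 × 823 = 6584
  O-H: 8 × 458 = 3664
  Σ(formed) = 10248 kJ
ΔH = Σ(broken) − Σ(formed) = 7545 − 10248 = −2703 kJ
For 4× the reaction as written: 4 × (−2703) = −10812 kJ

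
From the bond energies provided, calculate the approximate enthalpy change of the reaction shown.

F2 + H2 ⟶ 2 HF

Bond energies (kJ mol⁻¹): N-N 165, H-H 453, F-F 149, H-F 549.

Bonds broken (reactants):
  F-F: 1 × 149 = 149
  H-H: 1 × 453 = 453
  Σ(broken) = 602 kJ
Bonds formed (products):
  H-F: 2 × 549 = 1098
  Σ(formed) = 1098 kJ
ΔH = Σ(broken) − Σ(formed) = 602 − 1098 = −496 kJ

ΔH ≈ −496 kJ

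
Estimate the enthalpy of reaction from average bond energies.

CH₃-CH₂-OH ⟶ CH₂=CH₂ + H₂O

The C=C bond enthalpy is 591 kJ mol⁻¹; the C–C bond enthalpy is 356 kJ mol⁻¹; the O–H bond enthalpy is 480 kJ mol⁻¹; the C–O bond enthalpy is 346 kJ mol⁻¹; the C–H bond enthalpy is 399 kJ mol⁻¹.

Bonds broken (reactants):
  C–C: 1 × 356 = 356
  C–H: 5 × 399 = 1995
  C–O: 1 × 346 = 346
  O–H: 1 × 480 = 480
  Σ(broken) = 3177 kJ
Bonds formed (products):
  C–H: 4 × 399 = 1596
  C=C: 1 × 591 = 591
  O–H: 2 × 480 = 960
  Σ(formed) = 3147 kJ
ΔH = Σ(broken) − Σ(formed) = 3177 − 3147 = +30 kJ

ΔH ≈ +30 kJ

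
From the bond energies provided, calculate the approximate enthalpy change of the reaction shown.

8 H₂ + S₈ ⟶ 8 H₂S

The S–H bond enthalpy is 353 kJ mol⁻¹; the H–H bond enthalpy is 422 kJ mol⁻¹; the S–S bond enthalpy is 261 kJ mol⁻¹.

Bonds broken (reactants):
  H–H: 8 × 422 = 3376
  S–S: 8 × 261 = 2088
  Σ(broken) = 5464 kJ
Bonds formed (products):
  S–H: 16 × 353 = 5648
  Σ(formed) = 5648 kJ
ΔH = Σ(broken) − Σ(formed) = 5464 − 5648 = −184 kJ

ΔH ≈ −184 kJ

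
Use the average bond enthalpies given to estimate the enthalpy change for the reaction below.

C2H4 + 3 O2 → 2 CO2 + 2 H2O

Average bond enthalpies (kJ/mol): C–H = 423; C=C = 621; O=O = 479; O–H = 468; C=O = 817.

Bonds broken (reactants):
  C–H: 4 × 423 = 1692
  C=C: 1 × 621 = 621
  O=O: 3 × 479 = 1437
  Σ(broken) = 3750 kJ
Bonds formed (products):
  C=O: 4 × 817 = 3268
  O–H: 4 × 468 = 1872
  Σ(formed) = 5140 kJ
ΔH = Σ(broken) − Σ(formed) = 3750 − 5140 = −1390 kJ

ΔH ≈ −1390 kJ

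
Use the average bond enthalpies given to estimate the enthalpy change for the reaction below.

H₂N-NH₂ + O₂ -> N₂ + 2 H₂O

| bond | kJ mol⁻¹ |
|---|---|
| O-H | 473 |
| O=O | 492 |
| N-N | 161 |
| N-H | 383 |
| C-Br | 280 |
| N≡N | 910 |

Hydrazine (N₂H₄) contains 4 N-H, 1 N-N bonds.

ΔH ≈ −617 kJ

Bonds broken (reactants):
  N-H: 4 × 383 = 1532
  N-N: 1 × 161 = 161
  O=O: 1 × 492 = 492
  Σ(broken) = 2185 kJ
Bonds formed (products):
  N≡N: 1 × 910 = 910
  O-H: 4 × 473 = 1892
  Σ(formed) = 2802 kJ
ΔH = Σ(broken) − Σ(formed) = 2185 − 2802 = −617 kJ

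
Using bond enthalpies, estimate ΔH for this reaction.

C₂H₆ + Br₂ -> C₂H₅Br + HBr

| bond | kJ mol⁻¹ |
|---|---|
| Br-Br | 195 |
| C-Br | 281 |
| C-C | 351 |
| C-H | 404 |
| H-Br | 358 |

Bonds broken (reactants):
  Br-Br: 1 × 195 = 195
  C-C: 1 × 351 = 351
  C-H: 6 × 404 = 2424
  Σ(broken) = 2970 kJ
Bonds formed (products):
  C-Br: 1 × 281 = 281
  C-C: 1 × 351 = 351
  C-H: 5 × 404 = 2020
  H-Br: 1 × 358 = 358
  Σ(formed) = 3010 kJ
ΔH = Σ(broken) − Σ(formed) = 2970 − 3010 = −40 kJ

ΔH ≈ −40 kJ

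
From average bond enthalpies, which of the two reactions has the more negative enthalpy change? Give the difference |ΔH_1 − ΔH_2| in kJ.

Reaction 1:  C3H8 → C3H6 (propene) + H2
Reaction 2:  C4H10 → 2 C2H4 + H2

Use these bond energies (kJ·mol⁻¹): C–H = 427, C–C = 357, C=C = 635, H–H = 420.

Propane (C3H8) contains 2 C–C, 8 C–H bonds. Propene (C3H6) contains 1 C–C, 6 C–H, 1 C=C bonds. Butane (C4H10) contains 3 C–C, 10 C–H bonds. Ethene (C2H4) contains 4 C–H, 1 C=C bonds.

Reaction 1, by 79 kJ

Reaction 1:
  Bonds broken (reactants):
    C–C: 2 × 357 = 714
    C–H: 8 × 427 = 3416
    Σ(broken) = 4130 kJ
  Bonds formed (products):
    C–C: 1 × 357 = 357
    C–H: 6 × 427 = 2562
    C=C: 1 × 635 = 635
    H–H: 1 × 420 = 420
    Σ(formed) = 3974 kJ
  ΔH_1 = 4130 − 3974 = +156 kJ
Reaction 2:
  Bonds broken (reactants):
    C–C: 3 × 357 = 1071
    C–H: 10 × 427 = 4270
    Σ(broken) = 5341 kJ
  Bonds formed (products):
    C–H: 8 × 427 = 3416
    C=C: 2 × 635 = 1270
    H–H: 1 × 420 = 420
    Σ(formed) = 5106 kJ
  ΔH_2 = 5341 − 5106 = +235 kJ
ΔH_1 − ΔH_2 = −79 kJ, so reaction 1 has the more negative ΔH; |ΔH_1 − ΔH_2| = 79 kJ.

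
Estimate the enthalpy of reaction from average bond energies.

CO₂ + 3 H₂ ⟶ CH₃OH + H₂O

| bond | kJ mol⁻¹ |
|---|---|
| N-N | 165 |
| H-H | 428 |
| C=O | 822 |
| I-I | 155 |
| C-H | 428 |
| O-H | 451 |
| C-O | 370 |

Bonds broken (reactants):
  C=O: 2 × 822 = 1644
  H-H: 3 × 428 = 1284
  Σ(broken) = 2928 kJ
Bonds formed (products):
  C-H: 3 × 428 = 1284
  C-O: 1 × 370 = 370
  O-H: 3 × 451 = 1353
  Σ(formed) = 3007 kJ
ΔH = Σ(broken) − Σ(formed) = 2928 − 3007 = −79 kJ

ΔH ≈ −79 kJ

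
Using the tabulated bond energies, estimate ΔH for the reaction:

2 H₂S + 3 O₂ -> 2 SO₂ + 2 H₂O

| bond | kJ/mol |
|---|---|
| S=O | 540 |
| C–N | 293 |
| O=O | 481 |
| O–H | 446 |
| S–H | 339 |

ΔH ≈ −1145 kJ

Bonds broken (reactants):
  O=O: 3 × 481 = 1443
  S–H: 4 × 339 = 1356
  Σ(broken) = 2799 kJ
Bonds formed (products):
  O–H: 4 × 446 = 1784
  S=O: 4 × 540 = 2160
  Σ(formed) = 3944 kJ
ΔH = Σ(broken) − Σ(formed) = 2799 − 3944 = −1145 kJ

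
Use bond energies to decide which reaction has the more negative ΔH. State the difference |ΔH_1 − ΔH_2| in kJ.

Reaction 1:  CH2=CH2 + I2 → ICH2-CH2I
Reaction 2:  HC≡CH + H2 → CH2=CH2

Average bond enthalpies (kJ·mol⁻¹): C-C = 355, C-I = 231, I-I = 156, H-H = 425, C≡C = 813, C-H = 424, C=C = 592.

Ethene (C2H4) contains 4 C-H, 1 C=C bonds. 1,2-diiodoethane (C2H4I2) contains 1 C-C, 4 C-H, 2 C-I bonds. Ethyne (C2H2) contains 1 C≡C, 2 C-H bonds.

Reaction 2, by 133 kJ

Reaction 1:
  Bonds broken (reactants):
    C-H: 4 × 424 = 1696
    C=C: 1 × 592 = 592
    I-I: 1 × 156 = 156
    Σ(broken) = 2444 kJ
  Bonds formed (products):
    C-C: 1 × 355 = 355
    C-H: 4 × 424 = 1696
    C-I: 2 × 231 = 462
    Σ(formed) = 2513 kJ
  ΔH_1 = 2444 − 2513 = −69 kJ
Reaction 2:
  Bonds broken (reactants):
    C≡C: 1 × 813 = 813
    C-H: 2 × 424 = 848
    H-H: 1 × 425 = 425
    Σ(broken) = 2086 kJ
  Bonds formed (products):
    C-H: 4 × 424 = 1696
    C=C: 1 × 592 = 592
    Σ(formed) = 2288 kJ
  ΔH_2 = 2086 − 2288 = −202 kJ
ΔH_1 − ΔH_2 = +133 kJ, so reaction 2 has the more negative ΔH; |ΔH_1 − ΔH_2| = 133 kJ.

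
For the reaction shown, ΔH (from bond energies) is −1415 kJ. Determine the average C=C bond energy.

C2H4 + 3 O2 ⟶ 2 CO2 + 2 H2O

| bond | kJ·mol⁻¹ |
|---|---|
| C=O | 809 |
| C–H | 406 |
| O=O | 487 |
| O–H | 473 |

D(C=C) ≈ 628 kJ/mol

Let D be the C=C bond energy.
Σ(broken) = 4×406 + 1×D + 3×487 = 3085 + D
Σ(formed) = 4×809 + 4×473 = 5128
ΔH = Σ(broken) − Σ(formed) = (3085 + D) − (5128) = −2043 + D
Setting this equal to −1415 kJ gives D = 628 kJ/mol.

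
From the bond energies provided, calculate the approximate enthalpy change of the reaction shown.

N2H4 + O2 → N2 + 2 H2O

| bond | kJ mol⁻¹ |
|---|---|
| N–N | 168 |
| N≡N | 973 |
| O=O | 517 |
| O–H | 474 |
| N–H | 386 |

ΔH ≈ −640 kJ

Bonds broken (reactants):
  N–H: 4 × 386 = 1544
  N–N: 1 × 168 = 168
  O=O: 1 × 517 = 517
  Σ(broken) = 2229 kJ
Bonds formed (products):
  N≡N: 1 × 973 = 973
  O–H: 4 × 474 = 1896
  Σ(formed) = 2869 kJ
ΔH = Σ(broken) − Σ(formed) = 2229 − 2869 = −640 kJ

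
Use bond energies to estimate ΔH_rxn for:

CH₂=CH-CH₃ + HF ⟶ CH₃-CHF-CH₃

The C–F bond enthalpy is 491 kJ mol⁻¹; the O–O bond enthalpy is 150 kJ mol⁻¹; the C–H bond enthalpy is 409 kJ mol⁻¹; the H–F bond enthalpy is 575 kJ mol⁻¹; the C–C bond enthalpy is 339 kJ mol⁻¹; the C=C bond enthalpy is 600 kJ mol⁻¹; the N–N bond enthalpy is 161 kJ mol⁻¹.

ΔH ≈ −64 kJ

Bonds broken (reactants):
  C–C: 1 × 339 = 339
  C–H: 6 × 409 = 2454
  C=C: 1 × 600 = 600
  H–F: 1 × 575 = 575
  Σ(broken) = 3968 kJ
Bonds formed (products):
  C–C: 2 × 339 = 678
  C–F: 1 × 491 = 491
  C–H: 7 × 409 = 2863
  Σ(formed) = 4032 kJ
ΔH = Σ(broken) − Σ(formed) = 3968 − 4032 = −64 kJ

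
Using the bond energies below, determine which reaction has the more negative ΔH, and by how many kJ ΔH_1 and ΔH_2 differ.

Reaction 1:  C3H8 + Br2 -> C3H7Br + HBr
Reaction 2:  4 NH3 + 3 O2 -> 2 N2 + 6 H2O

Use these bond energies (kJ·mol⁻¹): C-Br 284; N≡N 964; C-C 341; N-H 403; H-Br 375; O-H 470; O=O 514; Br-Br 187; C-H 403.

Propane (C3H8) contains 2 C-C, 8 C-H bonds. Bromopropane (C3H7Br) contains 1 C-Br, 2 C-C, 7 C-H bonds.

Reaction 2, by 1121 kJ

Reaction 1:
  Bonds broken (reactants):
    Br-Br: 1 × 187 = 187
    C-C: 2 × 341 = 682
    C-H: 8 × 403 = 3224
    Σ(broken) = 4093 kJ
  Bonds formed (products):
    C-Br: 1 × 284 = 284
    C-C: 2 × 341 = 682
    C-H: 7 × 403 = 2821
    H-Br: 1 × 375 = 375
    Σ(formed) = 4162 kJ
  ΔH_1 = 4093 − 4162 = −69 kJ
Reaction 2:
  Bonds broken (reactants):
    N-H: 12 × 403 = 4836
    O=O: 3 × 514 = 1542
    Σ(broken) = 6378 kJ
  Bonds formed (products):
    N≡N: 2 × 964 = 1928
    O-H: 12 × 470 = 5640
    Σ(formed) = 7568 kJ
  ΔH_2 = 6378 − 7568 = −1190 kJ
ΔH_1 − ΔH_2 = +1121 kJ, so reaction 2 has the more negative ΔH; |ΔH_1 − ΔH_2| = 1121 kJ.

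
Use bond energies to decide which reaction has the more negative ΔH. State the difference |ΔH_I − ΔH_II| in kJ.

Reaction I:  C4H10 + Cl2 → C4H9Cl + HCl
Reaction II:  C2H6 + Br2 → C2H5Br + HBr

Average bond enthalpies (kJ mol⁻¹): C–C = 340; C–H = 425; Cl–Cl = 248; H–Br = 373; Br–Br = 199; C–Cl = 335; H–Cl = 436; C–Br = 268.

Reaction I, by 81 kJ

Reaction I:
  Bonds broken (reactants):
    C–C: 3 × 340 = 1020
    C–H: 10 × 425 = 4250
    Cl–Cl: 1 × 248 = 248
    Σ(broken) = 5518 kJ
  Bonds formed (products):
    C–C: 3 × 340 = 1020
    C–Cl: 1 × 335 = 335
    C–H: 9 × 425 = 3825
    H–Cl: 1 × 436 = 436
    Σ(formed) = 5616 kJ
  ΔH_I = 5518 − 5616 = −98 kJ
Reaction II:
  Bonds broken (reactants):
    Br–Br: 1 × 199 = 199
    C–C: 1 × 340 = 340
    C–H: 6 × 425 = 2550
    Σ(broken) = 3089 kJ
  Bonds formed (products):
    C–Br: 1 × 268 = 268
    C–C: 1 × 340 = 340
    C–H: 5 × 425 = 2125
    H–Br: 1 × 373 = 373
    Σ(formed) = 3106 kJ
  ΔH_II = 3089 − 3106 = −17 kJ
ΔH_I − ΔH_II = −81 kJ, so reaction I has the more negative ΔH; |ΔH_I − ΔH_II| = 81 kJ.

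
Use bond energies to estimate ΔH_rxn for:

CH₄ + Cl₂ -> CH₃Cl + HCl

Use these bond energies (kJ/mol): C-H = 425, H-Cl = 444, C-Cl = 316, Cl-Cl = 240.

ΔH ≈ −95 kJ

Bonds broken (reactants):
  C-H: 4 × 425 = 1700
  Cl-Cl: 1 × 240 = 240
  Σ(broken) = 1940 kJ
Bonds formed (products):
  C-Cl: 1 × 316 = 316
  C-H: 3 × 425 = 1275
  H-Cl: 1 × 444 = 444
  Σ(formed) = 2035 kJ
ΔH = Σ(broken) − Σ(formed) = 1940 − 2035 = −95 kJ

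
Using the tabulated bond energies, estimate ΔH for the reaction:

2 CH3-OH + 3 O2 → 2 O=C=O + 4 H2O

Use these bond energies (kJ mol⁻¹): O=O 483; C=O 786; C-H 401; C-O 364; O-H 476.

Bonds broken (reactants):
  C-H: 6 × 401 = 2406
  C-O: 2 × 364 = 728
  O-H: 2 × 476 = 952
  O=O: 3 × 483 = 1449
  Σ(broken) = 5535 kJ
Bonds formed (products):
  C=O: 4 × 786 = 3144
  O-H: 8 × 476 = 3808
  Σ(formed) = 6952 kJ
ΔH = Σ(broken) − Σ(formed) = 5535 − 6952 = −1417 kJ

ΔH ≈ −1417 kJ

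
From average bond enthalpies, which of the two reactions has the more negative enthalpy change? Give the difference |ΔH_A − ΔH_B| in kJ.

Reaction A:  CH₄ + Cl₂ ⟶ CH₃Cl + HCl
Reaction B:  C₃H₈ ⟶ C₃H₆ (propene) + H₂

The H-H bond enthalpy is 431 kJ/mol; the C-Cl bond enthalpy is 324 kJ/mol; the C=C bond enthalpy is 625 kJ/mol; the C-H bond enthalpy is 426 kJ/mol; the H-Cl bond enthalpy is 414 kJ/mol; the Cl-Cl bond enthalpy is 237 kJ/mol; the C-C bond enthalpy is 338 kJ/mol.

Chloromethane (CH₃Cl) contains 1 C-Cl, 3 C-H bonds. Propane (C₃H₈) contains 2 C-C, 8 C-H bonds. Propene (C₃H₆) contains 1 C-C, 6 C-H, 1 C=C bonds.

Reaction A:
  Bonds broken (reactants):
    C-H: 4 × 426 = 1704
    Cl-Cl: 1 × 237 = 237
    Σ(broken) = 1941 kJ
  Bonds formed (products):
    C-Cl: 1 × 324 = 324
    C-H: 3 × 426 = 1278
    H-Cl: 1 × 414 = 414
    Σ(formed) = 2016 kJ
  ΔH_A = 1941 − 2016 = −75 kJ
Reaction B:
  Bonds broken (reactants):
    C-C: 2 × 338 = 676
    C-H: 8 × 426 = 3408
    Σ(broken) = 4084 kJ
  Bonds formed (products):
    C-C: 1 × 338 = 338
    C-H: 6 × 426 = 2556
    C=C: 1 × 625 = 625
    H-H: 1 × 431 = 431
    Σ(formed) = 3950 kJ
  ΔH_B = 4084 − 3950 = +134 kJ
ΔH_A − ΔH_B = −209 kJ, so reaction A has the more negative ΔH; |ΔH_A − ΔH_B| = 209 kJ.

Reaction A, by 209 kJ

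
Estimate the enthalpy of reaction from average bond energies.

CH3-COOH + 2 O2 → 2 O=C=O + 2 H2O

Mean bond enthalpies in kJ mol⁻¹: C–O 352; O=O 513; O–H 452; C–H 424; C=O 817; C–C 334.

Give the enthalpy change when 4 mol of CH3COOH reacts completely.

ΔH = −3292 kJ

Bonds broken (reactants):
  C–C: 1 × 334 = 334
  C–H: 3 × 424 = 1272
  C–O: 1 × 352 = 352
  C=O: 1 × 817 = 817
  O–H: 1 × 452 = 452
  O=O: 2 × 513 = 1026
  Σ(broken) = 4253 kJ
Bonds formed (products):
  C=O: 4 × 817 = 3268
  O–H: 4 × 452 = 1808
  Σ(formed) = 5076 kJ
ΔH = Σ(broken) − Σ(formed) = 4253 − 5076 = −823 kJ
For 4× the reaction as written: 4 × (−823) = −3292 kJ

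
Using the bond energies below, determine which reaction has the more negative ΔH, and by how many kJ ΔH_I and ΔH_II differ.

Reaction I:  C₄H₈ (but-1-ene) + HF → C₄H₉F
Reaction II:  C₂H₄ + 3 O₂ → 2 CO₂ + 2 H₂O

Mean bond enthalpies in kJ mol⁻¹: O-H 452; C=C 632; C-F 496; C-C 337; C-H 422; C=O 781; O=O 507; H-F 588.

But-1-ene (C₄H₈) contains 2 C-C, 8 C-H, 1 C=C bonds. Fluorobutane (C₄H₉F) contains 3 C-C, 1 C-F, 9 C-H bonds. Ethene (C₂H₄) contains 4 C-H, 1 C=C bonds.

Reaction II, by 1056 kJ

Reaction I:
  Bonds broken (reactants):
    C-C: 2 × 337 = 674
    C-H: 8 × 422 = 3376
    C=C: 1 × 632 = 632
    H-F: 1 × 588 = 588
    Σ(broken) = 5270 kJ
  Bonds formed (products):
    C-C: 3 × 337 = 1011
    C-F: 1 × 496 = 496
    C-H: 9 × 422 = 3798
    Σ(formed) = 5305 kJ
  ΔH_I = 5270 − 5305 = −35 kJ
Reaction II:
  Bonds broken (reactants):
    C-H: 4 × 422 = 1688
    C=C: 1 × 632 = 632
    O=O: 3 × 507 = 1521
    Σ(broken) = 3841 kJ
  Bonds formed (products):
    C=O: 4 × 781 = 3124
    O-H: 4 × 452 = 1808
    Σ(formed) = 4932 kJ
  ΔH_II = 3841 − 4932 = −1091 kJ
ΔH_I − ΔH_II = +1056 kJ, so reaction II has the more negative ΔH; |ΔH_I − ΔH_II| = 1056 kJ.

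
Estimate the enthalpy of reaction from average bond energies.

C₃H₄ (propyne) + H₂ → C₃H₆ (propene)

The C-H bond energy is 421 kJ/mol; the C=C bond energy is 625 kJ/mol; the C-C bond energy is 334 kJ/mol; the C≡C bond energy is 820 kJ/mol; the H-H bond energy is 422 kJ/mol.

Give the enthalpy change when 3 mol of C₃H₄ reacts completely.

Bonds broken (reactants):
  C≡C: 1 × 820 = 820
  C-C: 1 × 334 = 334
  C-H: 4 × 421 = 1684
  H-H: 1 × 422 = 422
  Σ(broken) = 3260 kJ
Bonds formed (products):
  C-C: 1 × 334 = 334
  C-H: 6 × 421 = 2526
  C=C: 1 × 625 = 625
  Σ(formed) = 3485 kJ
ΔH = Σ(broken) − Σ(formed) = 3260 − 3485 = −225 kJ
For 3× the reaction as written: 3 × (−225) = −675 kJ

ΔH = −675 kJ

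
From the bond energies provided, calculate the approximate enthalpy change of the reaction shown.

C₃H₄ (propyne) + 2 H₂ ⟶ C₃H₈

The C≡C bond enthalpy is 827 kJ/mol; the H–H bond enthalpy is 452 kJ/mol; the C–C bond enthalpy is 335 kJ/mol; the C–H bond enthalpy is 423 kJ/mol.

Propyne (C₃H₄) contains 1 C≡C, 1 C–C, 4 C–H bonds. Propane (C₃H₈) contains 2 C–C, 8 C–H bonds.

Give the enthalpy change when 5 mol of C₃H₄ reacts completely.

ΔH = −1480 kJ

Bonds broken (reactants):
  C≡C: 1 × 827 = 827
  C–C: 1 × 335 = 335
  C–H: 4 × 423 = 1692
  H–H: 2 × 452 = 904
  Σ(broken) = 3758 kJ
Bonds formed (products):
  C–C: 2 × 335 = 670
  C–H: 8 × 423 = 3384
  Σ(formed) = 4054 kJ
ΔH = Σ(broken) − Σ(formed) = 3758 − 4054 = −296 kJ
For 5× the reaction as written: 5 × (−296) = −1480 kJ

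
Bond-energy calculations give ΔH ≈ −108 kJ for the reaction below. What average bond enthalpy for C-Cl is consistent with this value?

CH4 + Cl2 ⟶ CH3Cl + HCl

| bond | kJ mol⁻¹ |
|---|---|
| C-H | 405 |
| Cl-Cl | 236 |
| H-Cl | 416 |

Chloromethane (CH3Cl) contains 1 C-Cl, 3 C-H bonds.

D(C-Cl) ≈ 333 kJ/mol

Let D be the C-Cl bond energy.
Σ(broken) = 4×405 + 1×236 = 1856
Σ(formed) = 1×D + 3×405 + 1×416 = 1631 + D
ΔH = Σ(broken) − Σ(formed) = (1856) − (1631 + D) = +225 − D
Setting this equal to −108 kJ gives D = 333 kJ/mol.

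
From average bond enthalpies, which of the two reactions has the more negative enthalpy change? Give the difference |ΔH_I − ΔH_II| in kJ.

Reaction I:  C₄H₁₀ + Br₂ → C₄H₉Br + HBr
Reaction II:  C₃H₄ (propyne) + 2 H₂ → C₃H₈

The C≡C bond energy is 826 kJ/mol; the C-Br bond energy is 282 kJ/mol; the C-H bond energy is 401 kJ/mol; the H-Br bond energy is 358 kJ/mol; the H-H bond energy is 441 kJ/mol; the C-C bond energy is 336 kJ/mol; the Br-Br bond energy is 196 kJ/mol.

Reaction II, by 189 kJ

Reaction I:
  Bonds broken (reactants):
    Br-Br: 1 × 196 = 196
    C-C: 3 × 336 = 1008
    C-H: 10 × 401 = 4010
    Σ(broken) = 5214 kJ
  Bonds formed (products):
    C-Br: 1 × 282 = 282
    C-C: 3 × 336 = 1008
    C-H: 9 × 401 = 3609
    H-Br: 1 × 358 = 358
    Σ(formed) = 5257 kJ
  ΔH_I = 5214 − 5257 = −43 kJ
Reaction II:
  Bonds broken (reactants):
    C≡C: 1 × 826 = 826
    C-C: 1 × 336 = 336
    C-H: 4 × 401 = 1604
    H-H: 2 × 441 = 882
    Σ(broken) = 3648 kJ
  Bonds formed (products):
    C-C: 2 × 336 = 672
    C-H: 8 × 401 = 3208
    Σ(formed) = 3880 kJ
  ΔH_II = 3648 − 3880 = −232 kJ
ΔH_I − ΔH_II = +189 kJ, so reaction II has the more negative ΔH; |ΔH_I − ΔH_II| = 189 kJ.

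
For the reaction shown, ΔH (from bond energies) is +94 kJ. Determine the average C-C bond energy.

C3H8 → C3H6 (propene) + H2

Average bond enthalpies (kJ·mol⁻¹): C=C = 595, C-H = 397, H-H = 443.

D(C-C) ≈ 338 kJ/mol

Let D be the C-C bond energy.
Σ(broken) = 2×D + 8×397 = 3176 + 2D
Σ(formed) = 1×D + 6×397 + 1×595 + 1×443 = 3420 + D
ΔH = Σ(broken) − Σ(formed) = (3176 + 2D) − (3420 + D) = −244 + D
Setting this equal to +94 kJ gives D = 338 kJ/mol.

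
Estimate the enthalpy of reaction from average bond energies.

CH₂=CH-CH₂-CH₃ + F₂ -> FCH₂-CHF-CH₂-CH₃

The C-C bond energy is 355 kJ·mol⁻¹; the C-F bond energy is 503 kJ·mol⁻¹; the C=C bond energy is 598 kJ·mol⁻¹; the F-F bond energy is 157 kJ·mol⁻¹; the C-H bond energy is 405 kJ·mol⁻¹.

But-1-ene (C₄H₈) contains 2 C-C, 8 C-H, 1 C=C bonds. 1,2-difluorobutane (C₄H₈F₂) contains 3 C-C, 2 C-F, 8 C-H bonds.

ΔH ≈ −606 kJ

Bonds broken (reactants):
  C-C: 2 × 355 = 710
  C-H: 8 × 405 = 3240
  C=C: 1 × 598 = 598
  F-F: 1 × 157 = 157
  Σ(broken) = 4705 kJ
Bonds formed (products):
  C-C: 3 × 355 = 1065
  C-F: 2 × 503 = 1006
  C-H: 8 × 405 = 3240
  Σ(formed) = 5311 kJ
ΔH = Σ(broken) − Σ(formed) = 4705 − 5311 = −606 kJ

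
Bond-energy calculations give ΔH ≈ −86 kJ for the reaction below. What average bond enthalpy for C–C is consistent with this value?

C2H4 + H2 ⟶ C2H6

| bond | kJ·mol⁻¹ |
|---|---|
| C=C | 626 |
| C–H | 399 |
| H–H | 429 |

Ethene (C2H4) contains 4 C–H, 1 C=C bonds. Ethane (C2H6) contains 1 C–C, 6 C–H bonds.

D(C–C) ≈ 343 kJ/mol

Let D be the C–C bond energy.
Σ(broken) = 4×399 + 1×626 + 1×429 = 2651
Σ(formed) = 1×D + 6×399 = 2394 + D
ΔH = Σ(broken) − Σ(formed) = (2651) − (2394 + D) = +257 − D
Setting this equal to −86 kJ gives D = 343 kJ/mol.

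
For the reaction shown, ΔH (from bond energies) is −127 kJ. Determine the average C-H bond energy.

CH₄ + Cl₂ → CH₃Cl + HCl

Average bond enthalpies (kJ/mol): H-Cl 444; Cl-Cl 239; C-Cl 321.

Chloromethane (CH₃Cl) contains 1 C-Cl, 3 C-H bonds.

Let D be the C-H bond energy.
Σ(broken) = 4×D + 1×239 = 239 + 4D
Σ(formed) = 1×321 + 3×D + 1×444 = 765 + 3D
ΔH = Σ(broken) − Σ(formed) = (239 + 4D) − (765 + 3D) = −526 + D
Setting this equal to −127 kJ gives D = 399 kJ/mol.

D(C-H) ≈ 399 kJ/mol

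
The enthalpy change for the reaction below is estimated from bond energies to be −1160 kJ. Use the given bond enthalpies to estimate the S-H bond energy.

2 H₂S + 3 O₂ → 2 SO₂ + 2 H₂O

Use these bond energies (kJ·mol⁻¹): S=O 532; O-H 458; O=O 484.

Let D be the S-H bond energy.
Σ(broken) = 3×484 + 4×D = 1452 + 4D
Σ(formed) = 4×458 + 4×532 = 3960
ΔH = Σ(broken) − Σ(formed) = (1452 + 4D) − (3960) = −2508 + 4D
Setting this equal to −1160 kJ gives 4D = 1348, so D = 337 kJ/mol.

D(S-H) ≈ 337 kJ/mol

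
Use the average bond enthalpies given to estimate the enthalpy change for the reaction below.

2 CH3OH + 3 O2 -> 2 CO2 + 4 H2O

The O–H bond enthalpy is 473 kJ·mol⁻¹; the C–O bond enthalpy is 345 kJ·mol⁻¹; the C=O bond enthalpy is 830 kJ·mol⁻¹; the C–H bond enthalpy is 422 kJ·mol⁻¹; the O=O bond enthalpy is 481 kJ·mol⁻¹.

ΔH ≈ −1493 kJ

Bonds broken (reactants):
  C–H: 6 × 422 = 2532
  C–O: 2 × 345 = 690
  O–H: 2 × 473 = 946
  O=O: 3 × 481 = 1443
  Σ(broken) = 5611 kJ
Bonds formed (products):
  C=O: 4 × 830 = 3320
  O–H: 8 × 473 = 3784
  Σ(formed) = 7104 kJ
ΔH = Σ(broken) − Σ(formed) = 5611 − 7104 = −1493 kJ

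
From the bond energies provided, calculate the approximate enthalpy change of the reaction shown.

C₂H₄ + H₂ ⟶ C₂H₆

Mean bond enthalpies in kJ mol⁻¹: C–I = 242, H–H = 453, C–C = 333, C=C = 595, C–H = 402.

Bonds broken (reactants):
  C–H: 4 × 402 = 1608
  C=C: 1 × 595 = 595
  H–H: 1 × 453 = 453
  Σ(broken) = 2656 kJ
Bonds formed (products):
  C–C: 1 × 333 = 333
  C–H: 6 × 402 = 2412
  Σ(formed) = 2745 kJ
ΔH = Σ(broken) − Σ(formed) = 2656 − 2745 = −89 kJ

ΔH ≈ −89 kJ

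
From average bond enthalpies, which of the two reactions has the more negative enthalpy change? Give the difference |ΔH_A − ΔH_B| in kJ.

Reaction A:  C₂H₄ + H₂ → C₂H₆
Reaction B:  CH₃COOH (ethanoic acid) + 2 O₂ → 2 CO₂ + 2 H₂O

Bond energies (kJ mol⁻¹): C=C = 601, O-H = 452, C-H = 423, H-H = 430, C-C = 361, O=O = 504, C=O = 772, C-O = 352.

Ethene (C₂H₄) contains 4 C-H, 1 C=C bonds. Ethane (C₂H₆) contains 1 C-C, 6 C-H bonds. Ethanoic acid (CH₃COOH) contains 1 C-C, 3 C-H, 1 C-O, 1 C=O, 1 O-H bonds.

Reaction A:
  Bonds broken (reactants):
    C-H: 4 × 423 = 1692
    C=C: 1 × 601 = 601
    H-H: 1 × 430 = 430
    Σ(broken) = 2723 kJ
  Bonds formed (products):
    C-C: 1 × 361 = 361
    C-H: 6 × 423 = 2538
    Σ(formed) = 2899 kJ
  ΔH_A = 2723 − 2899 = −176 kJ
Reaction B:
  Bonds broken (reactants):
    C-C: 1 × 361 = 361
    C-H: 3 × 423 = 1269
    C-O: 1 × 352 = 352
    C=O: 1 × 772 = 772
    O-H: 1 × 452 = 452
    O=O: 2 × 504 = 1008
    Σ(broken) = 4214 kJ
  Bonds formed (products):
    C=O: 4 × 772 = 3088
    O-H: 4 × 452 = 1808
    Σ(formed) = 4896 kJ
  ΔH_B = 4214 − 4896 = −682 kJ
ΔH_A − ΔH_B = +506 kJ, so reaction B has the more negative ΔH; |ΔH_A − ΔH_B| = 506 kJ.

Reaction B, by 506 kJ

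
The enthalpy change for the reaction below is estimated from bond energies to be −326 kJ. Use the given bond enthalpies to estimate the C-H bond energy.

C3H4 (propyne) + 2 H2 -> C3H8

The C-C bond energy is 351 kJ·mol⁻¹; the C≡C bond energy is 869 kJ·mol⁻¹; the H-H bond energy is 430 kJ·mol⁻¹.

D(C-H) ≈ 426 kJ/mol

Let D be the C-H bond energy.
Σ(broken) = 1×869 + 1×351 + 4×D + 2×430 = 2080 + 4D
Σ(formed) = 2×351 + 8×D = 702 + 8D
ΔH = Σ(broken) − Σ(formed) = (2080 + 4D) − (702 + 8D) = +1378 − 4D
Setting this equal to −326 kJ gives 4D = 1704, so D = 426 kJ/mol.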